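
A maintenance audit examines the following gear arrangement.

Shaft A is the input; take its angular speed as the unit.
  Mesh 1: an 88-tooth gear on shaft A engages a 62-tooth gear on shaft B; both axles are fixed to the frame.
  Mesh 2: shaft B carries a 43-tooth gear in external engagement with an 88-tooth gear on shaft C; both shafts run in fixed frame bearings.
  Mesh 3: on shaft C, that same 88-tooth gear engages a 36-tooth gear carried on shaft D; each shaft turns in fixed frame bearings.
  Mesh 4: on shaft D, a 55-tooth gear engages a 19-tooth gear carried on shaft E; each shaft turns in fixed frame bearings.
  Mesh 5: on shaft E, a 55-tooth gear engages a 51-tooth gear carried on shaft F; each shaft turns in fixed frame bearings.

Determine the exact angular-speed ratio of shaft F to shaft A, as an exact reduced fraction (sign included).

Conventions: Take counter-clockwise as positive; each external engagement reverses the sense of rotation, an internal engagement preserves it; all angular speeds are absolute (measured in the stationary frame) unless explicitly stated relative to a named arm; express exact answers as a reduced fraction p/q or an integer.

-1430825/270351

class = fixed-axis compound train [5 meshes; 5 ratios multiply, 5 sense flips]
mesh 1 [88T→62T]: running ratio 44/31, sense −
mesh 2 [43T→88T]: running ratio 43/62, sense +
mesh 3 [88T→36T]: running ratio 473/279, sense −
mesh 4 [55T→19T]: running ratio 26015/5301, sense +
mesh 5 [55T→51T]: running ratio 1430825/270351, sense −
ω_out/ω_in = -1430825/270351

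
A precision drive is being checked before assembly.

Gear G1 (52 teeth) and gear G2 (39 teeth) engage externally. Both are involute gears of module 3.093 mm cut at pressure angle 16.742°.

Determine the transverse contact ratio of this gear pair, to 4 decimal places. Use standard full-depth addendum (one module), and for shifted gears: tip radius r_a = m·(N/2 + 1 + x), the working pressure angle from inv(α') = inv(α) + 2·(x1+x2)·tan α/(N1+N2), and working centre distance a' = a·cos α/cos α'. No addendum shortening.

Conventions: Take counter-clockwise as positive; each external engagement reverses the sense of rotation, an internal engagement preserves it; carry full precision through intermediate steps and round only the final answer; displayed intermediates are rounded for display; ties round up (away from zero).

1.9269

topology: single-mesh involute geometry — m = 3.093, 52T/39T pair
base radii: r_b1 = 77.009209, r_b2 = 57.756907
tip radii: r_a1 = 83.511000, r_a2 = 63.406500
no profile shift: α' = α, a' = a
action lengths: √(r_a1²−r_b1²) = 32.305864, √(r_a2²−r_b2²) = 26.163409
base pitch p_b = π·m·cos α = 9.305060
CR = (32.305864 + 26.163409 − 140.731500·sin 16.74200°)/9.305060 = 1.926887
contact ratio ≈ 1.9269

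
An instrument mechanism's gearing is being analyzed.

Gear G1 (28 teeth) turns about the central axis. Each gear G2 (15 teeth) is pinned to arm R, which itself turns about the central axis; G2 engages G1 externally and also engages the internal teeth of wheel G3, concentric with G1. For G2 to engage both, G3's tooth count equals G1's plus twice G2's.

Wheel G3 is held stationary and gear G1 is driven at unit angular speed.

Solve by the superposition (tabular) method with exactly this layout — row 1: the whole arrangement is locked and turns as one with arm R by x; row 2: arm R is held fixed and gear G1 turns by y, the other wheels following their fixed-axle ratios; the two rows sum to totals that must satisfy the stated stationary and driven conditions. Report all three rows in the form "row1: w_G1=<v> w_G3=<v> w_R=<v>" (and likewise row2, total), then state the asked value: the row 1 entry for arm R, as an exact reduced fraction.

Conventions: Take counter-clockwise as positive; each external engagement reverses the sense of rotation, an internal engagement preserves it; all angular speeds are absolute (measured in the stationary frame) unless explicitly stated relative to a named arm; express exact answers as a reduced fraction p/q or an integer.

row1: w_G1=14/43 w_G3=14/43 w_R=14/43
row2: w_G1=29/43 w_G3=-14/43 w_R=0
total: w_G1=1 w_G3=0 w_R=14/43
asked value: 14/43

topology: planetary set — G1 28T / G2 15T / G3 58T, arm = carrier (Willis)
row 1 — lock + rotate with arm: ω_sun = ω_ring = ω_arm = x
row 2 — arm fixed, fixed-axis ratios: sun y, ring −(28/58)·y, arm 0
boundary: total ω_ring = x − (28/58)·y = 0 and total ω_sun = x + y = 1  ⇒  y = 29/43, x = 14/43
row 2 ring = −(28/58)·29/43 = -14/43
totals (row 1 + row 2): sun 14/43 + 29/43 = 1, ring 14/43 + (-14/43) = 0, arm 14/43 + 0 = 14/43
asked cell (row1, arm) = 14/43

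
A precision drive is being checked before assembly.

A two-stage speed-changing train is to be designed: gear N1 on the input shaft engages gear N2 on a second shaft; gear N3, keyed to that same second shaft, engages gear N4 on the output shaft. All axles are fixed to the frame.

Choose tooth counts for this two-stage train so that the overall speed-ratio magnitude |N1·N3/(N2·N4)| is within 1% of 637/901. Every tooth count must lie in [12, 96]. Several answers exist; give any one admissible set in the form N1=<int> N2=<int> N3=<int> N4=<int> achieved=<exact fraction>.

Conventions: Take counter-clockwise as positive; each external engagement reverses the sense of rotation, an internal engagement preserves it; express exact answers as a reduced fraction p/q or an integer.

N1=13 N2=17 N3=49 N4=53 achieved=637/901

topology: fixed-axis compound train — 2 stages, target 637/901
target = 637/901 in lowest terms: an exact hit needs N1·N3 = k·637 and N2·N4 = k·901 for one integer k, every count in [12, 96]; additionally prefer no 1:1 stage (N1 ≠ N2, N3 ≠ N4)
k = 1: N1·N3 = 637 = 13·49, N2·N4 = 901 = 17·53
achieved = 13·49/(17·53) = 637/901; |achieved − target| = 0 ≤ 637/90100 ✓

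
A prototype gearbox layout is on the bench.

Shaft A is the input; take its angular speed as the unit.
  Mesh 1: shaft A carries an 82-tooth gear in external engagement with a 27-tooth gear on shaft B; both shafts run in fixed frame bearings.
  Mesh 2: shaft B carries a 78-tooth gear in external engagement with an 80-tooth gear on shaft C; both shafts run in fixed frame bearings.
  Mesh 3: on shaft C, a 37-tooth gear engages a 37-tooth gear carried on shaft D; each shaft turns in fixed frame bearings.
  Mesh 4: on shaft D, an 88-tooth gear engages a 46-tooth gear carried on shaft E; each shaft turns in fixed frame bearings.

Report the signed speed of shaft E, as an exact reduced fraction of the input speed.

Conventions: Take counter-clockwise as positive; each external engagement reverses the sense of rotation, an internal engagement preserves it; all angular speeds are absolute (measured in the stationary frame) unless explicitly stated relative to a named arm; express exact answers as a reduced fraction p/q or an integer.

4-mesh fixed-axis compound train (all bearings frame-fixed)
mesh 1 [82T→27T]: |ω|/ω_in = 1×82/27 = 82/27, sense flips to −
mesh 2 [78T→80T]: |ω|/ω_in = (82/27)×78/80 = 533/180, sense flips to +
mesh 3 [37T→37T]: |ω|/ω_in = (533/180)×37/37 = 533/180, sense flips to −
mesh 4 [88T→46T]: |ω|/ω_in = (533/180)×88/46 = 5863/1035, sense flips to +
signed output speed (× input speed) = 5863/1035

5863/1035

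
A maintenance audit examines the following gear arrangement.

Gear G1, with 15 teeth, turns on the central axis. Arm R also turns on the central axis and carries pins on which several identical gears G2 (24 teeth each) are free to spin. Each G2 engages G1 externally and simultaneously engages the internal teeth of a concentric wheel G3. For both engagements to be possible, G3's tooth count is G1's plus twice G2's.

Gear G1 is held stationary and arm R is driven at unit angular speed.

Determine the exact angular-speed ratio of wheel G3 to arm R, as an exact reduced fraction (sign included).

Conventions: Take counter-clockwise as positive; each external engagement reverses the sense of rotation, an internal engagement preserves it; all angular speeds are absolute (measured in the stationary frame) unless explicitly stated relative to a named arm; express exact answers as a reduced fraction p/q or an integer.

26/21

recognized (axles ride arm R): planetary set, 15/24/63 teeth
ring teeth: 15 + 2·24 = 63
15(ω_sun−ω_arm) = −63(ω_ring−ω_arm),  ω_sun = 0, ω_arm = 1
ω_ring = 1 − (15/63)(0−1) = 26/21
ω_out/ω_in = 26/21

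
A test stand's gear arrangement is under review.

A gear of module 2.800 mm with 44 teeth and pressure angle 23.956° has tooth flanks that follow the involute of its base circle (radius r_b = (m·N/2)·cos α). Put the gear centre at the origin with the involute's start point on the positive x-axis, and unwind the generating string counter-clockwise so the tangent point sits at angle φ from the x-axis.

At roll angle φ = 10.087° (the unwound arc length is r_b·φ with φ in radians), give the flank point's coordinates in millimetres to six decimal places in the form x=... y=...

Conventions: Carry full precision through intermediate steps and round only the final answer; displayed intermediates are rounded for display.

x=57.159261 y=0.102073

recognized (one wheel, involute flank): single-mesh tooth geometry, m = 2.800, N = 44
pitch radius r_p = m·N/2 = 2.800·44/2 = 61.600000
base radius r_b = r_p·cos α = 61.600000·cos 23.956° = 56.293624
roll angle φ = 10.087° = 0.17605136 rad
x = r_b·(cos φ + φ·sin φ) = 57.159261
y = r_b·(sin φ − φ·cos φ) = 0.102073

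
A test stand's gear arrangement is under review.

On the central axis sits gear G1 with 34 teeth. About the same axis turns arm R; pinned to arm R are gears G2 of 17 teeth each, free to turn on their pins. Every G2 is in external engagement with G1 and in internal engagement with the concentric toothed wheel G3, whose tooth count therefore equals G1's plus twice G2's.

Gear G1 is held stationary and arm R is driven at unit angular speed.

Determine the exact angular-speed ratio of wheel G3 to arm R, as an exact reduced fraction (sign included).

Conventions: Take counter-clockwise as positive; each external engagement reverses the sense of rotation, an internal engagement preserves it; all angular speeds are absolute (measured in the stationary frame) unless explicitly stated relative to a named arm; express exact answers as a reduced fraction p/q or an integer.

3/2

topology: planetary set — G1 34T / G2 17T / G3 68T, arm = carrier (Willis)
ring teeth: 34 + 2·17 = 68
34(ω_sun−ω_arm) = −68(ω_ring−ω_arm),  ω_sun = 0, ω_arm = 1
ω_ring = 1 − (34/68)(0−1) = 3/2
ω_out/ω_in = 3/2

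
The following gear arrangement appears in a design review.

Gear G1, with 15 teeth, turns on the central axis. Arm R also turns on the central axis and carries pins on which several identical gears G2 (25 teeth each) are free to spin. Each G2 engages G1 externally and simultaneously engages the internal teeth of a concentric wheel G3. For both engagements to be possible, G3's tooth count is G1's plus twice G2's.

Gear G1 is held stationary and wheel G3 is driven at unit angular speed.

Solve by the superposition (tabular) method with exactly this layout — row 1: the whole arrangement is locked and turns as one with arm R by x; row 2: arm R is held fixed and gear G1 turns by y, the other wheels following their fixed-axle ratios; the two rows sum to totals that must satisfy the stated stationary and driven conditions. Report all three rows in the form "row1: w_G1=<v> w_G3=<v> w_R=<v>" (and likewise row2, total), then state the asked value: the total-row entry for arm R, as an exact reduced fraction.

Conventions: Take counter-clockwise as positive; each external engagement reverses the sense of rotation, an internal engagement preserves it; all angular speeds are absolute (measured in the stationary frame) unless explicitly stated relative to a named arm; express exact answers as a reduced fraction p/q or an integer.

recognized (axles ride arm R): planetary set, 15/25/65 teeth
row 1 (train locked, turned with arm): all members turn x
row 2: sun turns y, ring = −(15/65)·y, arm 0
boundary: total ω_sun = x + y = 0 and total ω_ring = x − (15/65)·y = 1  ⇒  y = -13/16, x = 13/16
row 2 ring = −(15/65)·(-13/16) = 3/16
totals (row 1 + row 2): sun 13/16 + (-13/16) = 0, ring 13/16 + 3/16 = 1, arm 13/16 + 0 = 13/16
asked cell (total, arm) = 13/16

row1: w_G1=13/16 w_G3=13/16 w_R=13/16
row2: w_G1=-13/16 w_G3=3/16 w_R=0
total: w_G1=0 w_G3=1 w_R=13/16
asked value: 13/16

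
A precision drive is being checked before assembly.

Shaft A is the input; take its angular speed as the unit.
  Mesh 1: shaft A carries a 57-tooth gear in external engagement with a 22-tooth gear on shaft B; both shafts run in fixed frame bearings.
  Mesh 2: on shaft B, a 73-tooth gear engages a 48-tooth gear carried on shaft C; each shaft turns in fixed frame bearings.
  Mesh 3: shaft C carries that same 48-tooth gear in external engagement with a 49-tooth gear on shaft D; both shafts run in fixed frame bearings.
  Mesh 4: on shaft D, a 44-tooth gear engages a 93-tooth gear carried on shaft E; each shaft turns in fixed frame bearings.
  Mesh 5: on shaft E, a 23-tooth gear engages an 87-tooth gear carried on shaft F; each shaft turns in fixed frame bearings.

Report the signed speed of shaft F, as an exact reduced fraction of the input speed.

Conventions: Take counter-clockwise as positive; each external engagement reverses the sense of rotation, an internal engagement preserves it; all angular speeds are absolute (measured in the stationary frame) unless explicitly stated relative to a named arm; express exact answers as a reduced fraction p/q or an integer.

5-mesh fixed-axis compound train (all bearings frame-fixed)
mesh 1 [57T→22T]: |ω|/ω_in = 1×57/22 = 57/22, sense flips to −
mesh 2 [73T→48T]: |ω|/ω_in = (57/22)×73/48 = 1387/352, sense flips to +
mesh 3 [48T→49T]: |ω|/ω_in = (1387/352)×48/49 = 4161/1078, sense flips to −
mesh 4 [44T→93T]: |ω|/ω_in = (4161/1078)×44/93 = 2774/1519, sense flips to +
mesh 5 [23T→87T]: |ω|/ω_in = (2774/1519)×23/87 = 63802/132153, sense flips to −
signed output speed (× input speed) = -63802/132153

-63802/132153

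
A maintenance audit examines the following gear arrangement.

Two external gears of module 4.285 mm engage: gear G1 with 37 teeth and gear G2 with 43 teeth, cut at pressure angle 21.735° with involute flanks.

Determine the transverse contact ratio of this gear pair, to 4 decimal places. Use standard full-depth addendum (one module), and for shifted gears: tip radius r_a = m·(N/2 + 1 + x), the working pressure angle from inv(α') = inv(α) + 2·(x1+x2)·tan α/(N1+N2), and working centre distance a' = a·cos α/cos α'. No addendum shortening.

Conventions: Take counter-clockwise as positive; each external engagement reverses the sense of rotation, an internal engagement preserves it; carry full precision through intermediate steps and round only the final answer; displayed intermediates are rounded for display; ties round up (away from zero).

1.6333

single-mesh involute tooth geometry (37T engaging 43T at module 4.285)
base radii: r_b1 = 73.636743, r_b2 = 85.577837
tip radii: r_a1 = 83.557500, r_a2 = 96.412500
no profile shift: α' = α, a' = a
action lengths: √(r_a1²−r_b1²) = 39.490326, √(r_a2²−r_b2²) = 44.405000
base pitch p_b = π·m·cos α = 12.504684
CR = (39.490326 + 44.405000 − 171.400000·sin 21.73500°)/12.504684 = 1.633265
contact ratio ≈ 1.6333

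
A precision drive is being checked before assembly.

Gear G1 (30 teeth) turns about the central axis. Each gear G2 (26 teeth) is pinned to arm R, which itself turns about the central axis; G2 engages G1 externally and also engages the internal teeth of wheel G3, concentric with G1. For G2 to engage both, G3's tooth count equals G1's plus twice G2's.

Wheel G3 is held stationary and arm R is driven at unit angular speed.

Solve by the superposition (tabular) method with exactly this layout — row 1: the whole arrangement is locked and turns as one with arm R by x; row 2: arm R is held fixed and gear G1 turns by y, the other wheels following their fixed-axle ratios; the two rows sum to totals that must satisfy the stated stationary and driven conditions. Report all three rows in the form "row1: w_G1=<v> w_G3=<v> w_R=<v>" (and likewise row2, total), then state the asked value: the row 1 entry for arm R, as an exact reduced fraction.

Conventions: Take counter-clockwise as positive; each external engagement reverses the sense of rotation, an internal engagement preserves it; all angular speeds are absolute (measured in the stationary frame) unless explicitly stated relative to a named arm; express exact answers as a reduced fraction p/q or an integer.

row1: w_G1=1 w_G3=1 w_R=1
row2: w_G1=41/15 w_G3=-1 w_R=0
total: w_G1=56/15 w_G3=0 w_R=1
asked value: 1

planetary set (30T centre, 26T on arm, 82T internal) — Willis relation
row 1 — lock + rotate with arm: ω_sun = ω_ring = ω_arm = x
row 2: sun turns y, ring = −(30/82)·y, arm 0
boundary: total ω_ring = x − (30/82)·y = 0 and total ω_arm = x = 1  ⇒  y = 41/15, x = 1
row 2 ring = −(30/82)·41/15 = -1
totals (row 1 + row 2): sun 1 + 41/15 = 56/15, ring 1 + (-1) = 0, arm 1 + 0 = 1
asked cell (row1, arm) = 1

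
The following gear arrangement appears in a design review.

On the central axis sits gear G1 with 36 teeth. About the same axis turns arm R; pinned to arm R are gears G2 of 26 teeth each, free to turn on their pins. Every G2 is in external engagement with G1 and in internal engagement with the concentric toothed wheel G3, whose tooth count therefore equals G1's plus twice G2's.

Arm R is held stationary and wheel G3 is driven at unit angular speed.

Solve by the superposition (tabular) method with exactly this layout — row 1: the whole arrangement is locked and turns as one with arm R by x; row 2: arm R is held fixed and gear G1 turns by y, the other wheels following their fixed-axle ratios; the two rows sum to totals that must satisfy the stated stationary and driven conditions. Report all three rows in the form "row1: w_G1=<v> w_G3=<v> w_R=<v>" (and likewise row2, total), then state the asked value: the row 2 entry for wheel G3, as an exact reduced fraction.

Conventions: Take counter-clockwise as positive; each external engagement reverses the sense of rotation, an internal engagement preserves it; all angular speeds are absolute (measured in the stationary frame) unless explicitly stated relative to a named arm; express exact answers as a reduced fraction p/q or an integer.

row1: w_G1=0 w_G3=0 w_R=0
row2: w_G1=-22/9 w_G3=1 w_R=0
total: w_G1=-22/9 w_G3=1 w_R=0
asked value: 1

topology: planetary set — G1 36T / G2 26T / G3 88T, arm = carrier (Willis)
row 1 (train locked, turned with arm): all members turn x
row 2 — arm fixed, fixed-axis ratios: sun y, ring −(36/88)·y, arm 0
boundary: total ω_arm = x = 0 and total ω_ring = x − (36/88)·y = 1  ⇒  y = -22/9, x = 0
row 2 ring = −(36/88)·(-22/9) = 1
totals (row 1 + row 2): sun 0 + (-22/9) = -22/9, ring 0 + 1 = 1, arm 0 + 0 = 0
asked cell (row2, ring) = 1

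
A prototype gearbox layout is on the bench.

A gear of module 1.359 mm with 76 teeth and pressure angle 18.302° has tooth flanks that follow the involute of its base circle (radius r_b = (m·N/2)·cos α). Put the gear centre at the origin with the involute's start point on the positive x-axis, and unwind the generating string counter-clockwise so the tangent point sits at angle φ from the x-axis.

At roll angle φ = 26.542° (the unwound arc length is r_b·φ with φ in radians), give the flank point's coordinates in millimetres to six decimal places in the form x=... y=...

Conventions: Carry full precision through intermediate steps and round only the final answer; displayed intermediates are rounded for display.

x=54.011565 y=1.590092

single-mesh involute tooth geometry (76T wheel at module 1.359)
pitch radius r_p = m·N/2 = 1.359·76/2 = 51.642000
base radius r_b = r_p·cos α = 51.642000·cos 18.302° = 49.029664
roll angle φ = 26.542° = 0.46324529 rad
x = r_b·(cos φ + φ·sin φ) = 54.011565
y = r_b·(sin φ − φ·cos φ) = 1.590092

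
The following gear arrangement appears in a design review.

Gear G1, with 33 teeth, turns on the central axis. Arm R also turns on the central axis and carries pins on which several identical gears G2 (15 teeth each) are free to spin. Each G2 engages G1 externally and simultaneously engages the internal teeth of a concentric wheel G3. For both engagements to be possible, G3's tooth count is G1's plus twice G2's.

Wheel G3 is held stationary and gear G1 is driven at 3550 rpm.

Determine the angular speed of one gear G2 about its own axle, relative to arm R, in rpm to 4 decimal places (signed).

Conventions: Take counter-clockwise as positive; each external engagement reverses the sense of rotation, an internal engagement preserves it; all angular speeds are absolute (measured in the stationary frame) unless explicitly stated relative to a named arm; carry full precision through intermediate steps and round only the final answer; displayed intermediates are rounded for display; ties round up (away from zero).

-5125.3125 rpm

recognized (axles ride arm R): planetary set, 33/15/63 teeth
normalise by the input: solve with ω_sun = 1, then scale by 3550 rpm
ring teeth: 33 + 2·15 = 63
33(ω_sun−ω_arm) = −63(ω_ring−ω_arm),  ω_ring = 0, ω_sun = 1
33(1−ω_arm) = −63(0−ω_arm)  ⇒  96·ω_arm = 33  ⇒  ω_arm = 11/32
sun–planet mesh: 33·(1−11/32) = −15·(ω_p−ω_arm)  ⇒  ω_p−ω_arm = -231/160
scale: ω_p−ω_arm = -231/160 × 3550 rpm = -5125.3125 rpm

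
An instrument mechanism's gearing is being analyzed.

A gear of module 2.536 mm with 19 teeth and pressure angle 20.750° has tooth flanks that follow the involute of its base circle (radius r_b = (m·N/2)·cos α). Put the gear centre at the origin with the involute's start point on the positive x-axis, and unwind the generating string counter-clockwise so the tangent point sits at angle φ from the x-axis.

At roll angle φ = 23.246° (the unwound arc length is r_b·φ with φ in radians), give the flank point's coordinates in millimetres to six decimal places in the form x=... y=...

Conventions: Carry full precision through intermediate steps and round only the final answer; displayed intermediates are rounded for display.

x=24.307917 y=0.493329

single-mesh involute tooth geometry (19T wheel at module 2.536)
pitch radius r_p = m·N/2 = 2.536·19/2 = 24.092000
base radius r_b = r_p·cos α = 24.092000·cos 20.750° = 22.529277
roll angle φ = 23.246° = 0.40571924 rad
x = r_b·(cos φ + φ·sin φ) = 24.307917
y = r_b·(sin φ − φ·cos φ) = 0.493329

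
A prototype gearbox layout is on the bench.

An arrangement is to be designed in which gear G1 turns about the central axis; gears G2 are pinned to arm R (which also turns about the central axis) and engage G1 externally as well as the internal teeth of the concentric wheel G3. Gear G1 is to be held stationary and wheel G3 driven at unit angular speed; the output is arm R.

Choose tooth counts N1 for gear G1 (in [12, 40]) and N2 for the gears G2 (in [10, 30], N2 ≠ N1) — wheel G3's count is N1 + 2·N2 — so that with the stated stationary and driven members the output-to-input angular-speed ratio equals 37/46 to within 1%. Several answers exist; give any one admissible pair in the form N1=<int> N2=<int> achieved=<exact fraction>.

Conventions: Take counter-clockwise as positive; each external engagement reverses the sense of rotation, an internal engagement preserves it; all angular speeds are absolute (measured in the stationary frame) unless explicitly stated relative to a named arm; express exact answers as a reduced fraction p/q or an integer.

N1=18 N2=28 achieved=37/46

class = planetary set [ratio 37/46 wanted; Willis about the carrier]
Willis with ω_sun = 0: ω_arm/ω_ring = N3/(N1+N3); set equal to 37/46  ⇒  N3/N1 = (37/46)/(1 − 37/46) = 37/9
N3 = N1 + 2·N2  ⇒  N2/N1 = (N3/N1 − 1)/2 = (37/9 − 1)/2 = 14/9
smallest multiple with N1 ≥ 12 and N2 ≥ 10: k = 2  ⇒  N1 = 2·9 = 18, N2 = 2·14 = 28 (N1 ≤ 40, N2 ≤ 30, N2 ≠ N1 ✓), N3 = 18 + 2·28 = 74
check: N3/(N1+N3) with N1 = 18, N3 = 74 gives 37/46; |achieved − target| = 0 ≤ 37/4600 ✓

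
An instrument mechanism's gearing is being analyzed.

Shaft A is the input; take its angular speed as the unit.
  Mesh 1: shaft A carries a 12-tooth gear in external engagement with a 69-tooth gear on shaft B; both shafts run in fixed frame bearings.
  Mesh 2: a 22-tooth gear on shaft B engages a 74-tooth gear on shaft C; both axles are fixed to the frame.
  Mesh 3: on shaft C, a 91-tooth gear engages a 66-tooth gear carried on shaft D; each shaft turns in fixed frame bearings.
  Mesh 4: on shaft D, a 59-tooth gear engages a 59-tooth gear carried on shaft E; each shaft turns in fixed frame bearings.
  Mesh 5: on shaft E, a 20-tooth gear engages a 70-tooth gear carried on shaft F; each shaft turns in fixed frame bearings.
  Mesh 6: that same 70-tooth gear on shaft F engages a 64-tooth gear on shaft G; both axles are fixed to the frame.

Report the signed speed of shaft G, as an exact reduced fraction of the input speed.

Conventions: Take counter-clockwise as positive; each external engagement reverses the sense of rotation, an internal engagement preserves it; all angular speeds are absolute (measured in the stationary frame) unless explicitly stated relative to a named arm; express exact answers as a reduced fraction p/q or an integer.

455/20424

6-mesh fixed-axis compound train (all bearings frame-fixed)
mesh 1 [12T→69T]: |ω|/ω_in = 1×12/69 = 4/23, sense flips to −
mesh 2 [22T→74T]: |ω|/ω_in = (4/23)×22/74 = 44/851, sense flips to +
mesh 3 [91T→66T]: |ω|/ω_in = (44/851)×91/66 = 182/2553, sense flips to −
mesh 4 [59T→59T]: |ω|/ω_in = (182/2553)×59/59 = 182/2553, sense flips to +
mesh 5 [20T→70T]: |ω|/ω_in = (182/2553)×20/70 = 52/2553, sense flips to −
mesh 6 [70T→64T]: |ω|/ω_in = (52/2553)×70/64 = 455/20424, sense flips to +
signed output speed (× input speed) = 455/20424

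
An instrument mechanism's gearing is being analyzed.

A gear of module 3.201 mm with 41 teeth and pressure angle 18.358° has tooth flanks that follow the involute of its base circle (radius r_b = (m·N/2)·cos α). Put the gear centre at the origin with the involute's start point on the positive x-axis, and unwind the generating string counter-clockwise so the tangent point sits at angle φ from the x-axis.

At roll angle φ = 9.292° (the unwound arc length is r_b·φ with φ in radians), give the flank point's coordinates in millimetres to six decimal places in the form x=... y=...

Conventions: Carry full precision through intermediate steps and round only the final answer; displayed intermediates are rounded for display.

class = single-mesh tooth geometry [base-circle involute, m = 3.201, 41T]
pitch radius r_p = m·N/2 = 3.201·41/2 = 65.620500
base radius r_b = r_p·cos α = 65.620500·cos 18.358° = 62.280885
roll angle φ = 9.292° = 0.16217599 rad
x = r_b·(cos φ + φ·sin φ) = 63.094534
y = r_b·(sin φ − φ·cos φ) = 0.088318

x=63.094534 y=0.088318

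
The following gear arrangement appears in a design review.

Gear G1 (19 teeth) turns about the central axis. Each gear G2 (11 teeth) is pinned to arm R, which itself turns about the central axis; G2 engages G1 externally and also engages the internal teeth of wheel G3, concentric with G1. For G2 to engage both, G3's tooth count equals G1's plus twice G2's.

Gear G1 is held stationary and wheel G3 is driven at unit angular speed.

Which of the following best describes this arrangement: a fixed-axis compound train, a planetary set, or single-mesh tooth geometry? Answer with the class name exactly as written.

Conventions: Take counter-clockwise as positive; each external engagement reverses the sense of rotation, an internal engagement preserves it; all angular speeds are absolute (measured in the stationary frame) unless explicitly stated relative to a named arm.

recognized (axles ride arm R): planetary set, 19/11/41 teeth
classification: planetary set

planetary set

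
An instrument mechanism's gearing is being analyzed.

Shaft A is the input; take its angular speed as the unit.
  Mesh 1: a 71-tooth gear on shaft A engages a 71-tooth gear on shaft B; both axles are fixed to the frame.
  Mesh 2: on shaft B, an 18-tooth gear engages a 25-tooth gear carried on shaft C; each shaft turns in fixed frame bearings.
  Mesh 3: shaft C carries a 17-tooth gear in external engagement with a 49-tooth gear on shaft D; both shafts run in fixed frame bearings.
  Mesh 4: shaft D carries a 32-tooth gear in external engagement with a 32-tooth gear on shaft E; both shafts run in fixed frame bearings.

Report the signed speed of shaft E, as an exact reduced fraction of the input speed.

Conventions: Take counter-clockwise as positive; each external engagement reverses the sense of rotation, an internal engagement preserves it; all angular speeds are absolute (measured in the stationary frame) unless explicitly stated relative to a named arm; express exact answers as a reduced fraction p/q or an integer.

4-mesh fixed-axis compound train (all bearings frame-fixed)
mesh 1 [71T→71T]: |ω|/ω_in = 1×71/71 = 1, sense flips to −
mesh 2 [18T→25T]: |ω|/ω_in = 1×18/25 = 18/25, sense flips to +
mesh 3 [17T→49T]: |ω|/ω_in = (18/25)×17/49 = 306/1225, sense flips to −
mesh 4 [32T→32T]: |ω|/ω_in = (306/1225)×32/32 = 306/1225, sense flips to +
signed output speed (× input speed) = 306/1225

306/1225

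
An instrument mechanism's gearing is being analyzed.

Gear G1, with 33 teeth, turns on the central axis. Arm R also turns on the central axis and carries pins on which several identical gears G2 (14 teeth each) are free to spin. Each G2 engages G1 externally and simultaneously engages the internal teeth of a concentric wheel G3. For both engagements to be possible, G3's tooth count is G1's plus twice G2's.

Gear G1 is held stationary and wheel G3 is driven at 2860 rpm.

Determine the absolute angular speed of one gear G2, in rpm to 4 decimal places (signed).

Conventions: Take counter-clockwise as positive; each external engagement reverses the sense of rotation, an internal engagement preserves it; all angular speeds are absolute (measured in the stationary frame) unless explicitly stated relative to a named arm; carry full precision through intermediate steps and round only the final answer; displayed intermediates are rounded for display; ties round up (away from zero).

recognized (axles ride arm R): planetary set, 33/14/61 teeth
normalise by the input: solve with ω_ring = 1, then scale by 2860 rpm
ring teeth: 33 + 2·14 = 61
33(ω_sun−ω_arm) = −61(ω_ring−ω_arm),  ω_sun = 0, ω_ring = 1
33(0−ω_arm) = −61(1−ω_arm)  ⇒  94·ω_arm = 61  ⇒  ω_arm = 61/94
sun–planet mesh: 33·(0−61/94) = −14·(ω_p−ω_arm)  ⇒  ω_p−ω_arm = 2013/1316
ω_p = 61/94 + 2013/1316 = 61/28
scale: ω_p = 61/28 × 2860 rpm = +6230.7143 rpm

+6230.7143 rpm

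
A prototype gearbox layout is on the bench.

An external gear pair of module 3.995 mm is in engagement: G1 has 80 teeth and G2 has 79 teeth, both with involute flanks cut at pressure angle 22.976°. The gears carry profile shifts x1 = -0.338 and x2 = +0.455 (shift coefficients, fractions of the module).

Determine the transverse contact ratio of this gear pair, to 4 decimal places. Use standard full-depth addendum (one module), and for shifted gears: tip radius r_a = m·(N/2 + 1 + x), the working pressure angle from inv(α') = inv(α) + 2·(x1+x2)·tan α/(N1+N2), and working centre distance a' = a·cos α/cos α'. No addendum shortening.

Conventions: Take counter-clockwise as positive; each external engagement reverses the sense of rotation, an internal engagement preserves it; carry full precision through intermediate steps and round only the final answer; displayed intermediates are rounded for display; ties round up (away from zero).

class = single-mesh tooth geometry [involute pair 80T × 79T, m = 3.995]
base radii: r_b1 = 147.122817, r_b2 = 145.283782
tip radii: r_a1 = 162.444690, r_a2 = 163.615225
inv(α') = inv(22.976°) + 2·(-0.338+0.455)·tan α/(80+79) = 0.02359767  ⇒  α' = 23.17299°
a' = a·cos α / cos α' = 317.6025·cos 22.976°/cos 23.17299° = 318.068025
action lengths: √(r_a1²−r_b1²) = 68.870560, √(r_a2²−r_b2²) = 75.250014
base pitch p_b = π·m·cos α = 11.554999
CR = (68.870560 + 75.250014 − 318.068025·sin 23.17299°)/11.554999 = 1.640682
contact ratio ≈ 1.6407

1.6407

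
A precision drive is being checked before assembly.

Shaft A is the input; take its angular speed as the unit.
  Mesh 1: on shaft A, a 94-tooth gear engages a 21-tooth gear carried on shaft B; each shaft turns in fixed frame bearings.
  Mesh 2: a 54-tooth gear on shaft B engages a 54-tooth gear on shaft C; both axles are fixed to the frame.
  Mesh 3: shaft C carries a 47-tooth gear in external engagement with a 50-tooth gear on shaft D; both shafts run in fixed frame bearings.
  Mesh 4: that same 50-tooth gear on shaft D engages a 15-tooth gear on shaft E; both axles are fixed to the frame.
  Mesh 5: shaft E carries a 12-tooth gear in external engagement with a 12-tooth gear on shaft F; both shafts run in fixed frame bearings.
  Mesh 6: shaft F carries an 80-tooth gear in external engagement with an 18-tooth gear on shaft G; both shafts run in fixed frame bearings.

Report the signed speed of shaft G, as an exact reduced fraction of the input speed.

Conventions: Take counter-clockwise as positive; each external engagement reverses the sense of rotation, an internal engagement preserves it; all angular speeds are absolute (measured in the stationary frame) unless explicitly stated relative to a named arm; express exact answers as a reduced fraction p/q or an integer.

35344/567

6-mesh fixed-axis compound train (all bearings frame-fixed)
mesh 1 [94T→21T]: |ω|/ω_in = 1×94/21 = 94/21, sense flips to −
mesh 2 [54T→54T]: |ω|/ω_in = (94/21)×54/54 = 94/21, sense flips to +
mesh 3 [47T→50T]: |ω|/ω_in = (94/21)×47/50 = 2209/525, sense flips to −
mesh 4 [50T→15T]: |ω|/ω_in = (2209/525)×50/15 = 4418/315, sense flips to +
mesh 5 [12T→12T]: |ω|/ω_in = (4418/315)×12/12 = 4418/315, sense flips to −
mesh 6 [80T→18T]: |ω|/ω_in = (4418/315)×80/18 = 35344/567, sense flips to +
signed output speed (× input speed) = 35344/567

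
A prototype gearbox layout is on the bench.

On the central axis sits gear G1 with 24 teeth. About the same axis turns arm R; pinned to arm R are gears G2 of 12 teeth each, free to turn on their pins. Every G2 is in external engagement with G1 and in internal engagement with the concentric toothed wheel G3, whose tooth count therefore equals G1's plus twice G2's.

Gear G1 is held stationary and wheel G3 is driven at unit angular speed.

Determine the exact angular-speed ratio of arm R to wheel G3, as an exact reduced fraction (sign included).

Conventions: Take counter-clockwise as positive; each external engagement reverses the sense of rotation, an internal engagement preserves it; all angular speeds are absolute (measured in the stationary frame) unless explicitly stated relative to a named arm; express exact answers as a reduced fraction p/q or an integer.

2/3

class = planetary set [G3 = 24+2·12 = 48; Willis about the carrier]
ring teeth: 24 + 2·12 = 48
24(ω_sun−ω_arm) = −48(ω_ring−ω_arm),  ω_sun = 0, ω_ring = 1
24(0−ω_arm) = −48(1−ω_arm)  ⇒  72·ω_arm = 48  ⇒  ω_arm = 2/3
ω_out/ω_in = 2/3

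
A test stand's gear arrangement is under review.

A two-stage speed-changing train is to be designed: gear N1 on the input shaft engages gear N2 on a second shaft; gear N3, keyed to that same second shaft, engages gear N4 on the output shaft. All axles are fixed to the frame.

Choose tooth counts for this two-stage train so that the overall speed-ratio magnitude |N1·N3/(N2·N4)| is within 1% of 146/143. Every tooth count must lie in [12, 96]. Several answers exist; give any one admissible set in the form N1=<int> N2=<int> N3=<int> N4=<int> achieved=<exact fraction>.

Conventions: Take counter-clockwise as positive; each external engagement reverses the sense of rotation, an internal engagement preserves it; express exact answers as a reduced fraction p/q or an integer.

N1=12 N2=13 N3=73 N4=66 achieved=146/143

class = fixed-axis compound train [2-stage, 146/143 wanted]
target = 146/143 in lowest terms: an exact hit needs N1·N3 = k·146 and N2·N4 = k·143 for one integer k, every count in [12, 96]; additionally prefer no 1:1 stage (N1 ≠ N2, N3 ≠ N4)
k = 1…5: no 1:1-free in-range split of k·146 and k·143 into factor pairs; take k = 6
k = 6: N1·N3 = 876 = 12·73, N2·N4 = 858 = 13·66
achieved = 12·73/(13·66) = 146/143; |achieved − target| = 0 ≤ 73/7150 ✓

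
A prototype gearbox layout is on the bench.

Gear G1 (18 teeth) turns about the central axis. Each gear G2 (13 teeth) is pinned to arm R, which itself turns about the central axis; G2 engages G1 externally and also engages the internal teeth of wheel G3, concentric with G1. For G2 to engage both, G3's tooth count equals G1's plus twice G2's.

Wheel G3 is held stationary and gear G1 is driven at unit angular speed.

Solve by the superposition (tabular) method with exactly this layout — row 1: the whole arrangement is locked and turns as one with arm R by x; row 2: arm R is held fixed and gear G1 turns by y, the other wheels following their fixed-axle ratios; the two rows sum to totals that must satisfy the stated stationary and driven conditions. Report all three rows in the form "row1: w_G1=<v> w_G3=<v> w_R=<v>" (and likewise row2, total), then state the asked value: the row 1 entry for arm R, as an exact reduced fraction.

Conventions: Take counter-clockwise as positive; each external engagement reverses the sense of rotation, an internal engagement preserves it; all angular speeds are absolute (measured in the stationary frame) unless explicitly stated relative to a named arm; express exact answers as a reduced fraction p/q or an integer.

topology: planetary set — G1 18T / G2 13T / G3 44T, arm = carrier (Willis)
row 1 (train locked, turned with arm): all members turn x
row 2: sun turns y, ring = −(18/44)·y, arm 0
boundary: total ω_ring = x − (18/44)·y = 0 and total ω_sun = x + y = 1  ⇒  y = 22/31, x = 9/31
row 2 ring = −(18/44)·22/31 = -9/31
totals (row 1 + row 2): sun 9/31 + 22/31 = 1, ring 9/31 + (-9/31) = 0, arm 9/31 + 0 = 9/31
asked cell (row1, arm) = 9/31

row1: w_G1=9/31 w_G3=9/31 w_R=9/31
row2: w_G1=22/31 w_G3=-9/31 w_R=0
total: w_G1=1 w_G3=0 w_R=9/31
asked value: 9/31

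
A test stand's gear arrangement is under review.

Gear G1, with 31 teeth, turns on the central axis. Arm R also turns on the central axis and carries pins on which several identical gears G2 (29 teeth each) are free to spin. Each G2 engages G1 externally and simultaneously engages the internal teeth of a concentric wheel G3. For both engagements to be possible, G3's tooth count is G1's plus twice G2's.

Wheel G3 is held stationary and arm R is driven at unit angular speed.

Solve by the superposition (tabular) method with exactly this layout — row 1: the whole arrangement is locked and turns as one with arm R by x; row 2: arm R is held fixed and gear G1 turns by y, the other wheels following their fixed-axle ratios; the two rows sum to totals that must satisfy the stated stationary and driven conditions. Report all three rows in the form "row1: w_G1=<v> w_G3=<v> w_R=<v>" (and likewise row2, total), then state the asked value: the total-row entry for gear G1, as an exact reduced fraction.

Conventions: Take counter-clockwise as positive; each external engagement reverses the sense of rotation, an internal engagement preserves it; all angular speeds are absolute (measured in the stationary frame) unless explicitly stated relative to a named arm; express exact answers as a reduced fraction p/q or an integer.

row1: w_G1=1 w_G3=1 w_R=1
row2: w_G1=89/31 w_G3=-1 w_R=0
total: w_G1=120/31 w_G3=0 w_R=1
asked value: 120/31

planetary set (31T centre, 29T on arm, 89T internal) — Willis relation
row 1: whole set turns with the arm by x
row 2: sun turns y, ring = −(31/89)·y, arm 0
boundary: total ω_ring = x − (31/89)·y = 0 and total ω_arm = x = 1  ⇒  y = 89/31, x = 1
row 2 ring = −(31/89)·89/31 = -1
totals (row 1 + row 2): sun 1 + 89/31 = 120/31, ring 1 + (-1) = 0, arm 1 + 0 = 1
asked cell (total, sun) = 120/31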